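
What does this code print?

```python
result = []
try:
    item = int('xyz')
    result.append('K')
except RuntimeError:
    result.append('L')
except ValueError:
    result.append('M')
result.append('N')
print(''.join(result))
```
MN

ValueError is caught by its specific handler, not RuntimeError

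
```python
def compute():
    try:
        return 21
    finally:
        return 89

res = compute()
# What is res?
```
89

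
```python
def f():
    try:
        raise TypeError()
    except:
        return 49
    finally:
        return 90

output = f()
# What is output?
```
90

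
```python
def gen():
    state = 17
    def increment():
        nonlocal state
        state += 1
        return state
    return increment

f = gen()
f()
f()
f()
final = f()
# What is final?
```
21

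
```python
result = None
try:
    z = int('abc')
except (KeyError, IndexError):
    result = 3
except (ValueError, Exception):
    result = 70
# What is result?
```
70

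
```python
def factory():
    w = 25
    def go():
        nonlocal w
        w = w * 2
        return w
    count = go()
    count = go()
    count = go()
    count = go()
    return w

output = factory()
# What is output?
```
400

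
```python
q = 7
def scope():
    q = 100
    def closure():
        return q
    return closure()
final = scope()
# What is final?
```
100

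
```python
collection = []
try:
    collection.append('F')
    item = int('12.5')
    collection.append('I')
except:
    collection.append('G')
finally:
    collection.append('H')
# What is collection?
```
['F', 'G', 'H']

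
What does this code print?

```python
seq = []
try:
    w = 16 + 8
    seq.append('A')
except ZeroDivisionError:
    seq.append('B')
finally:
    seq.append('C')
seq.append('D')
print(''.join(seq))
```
ACD

finally runs after normal execution too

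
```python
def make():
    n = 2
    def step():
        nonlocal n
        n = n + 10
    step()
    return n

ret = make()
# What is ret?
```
12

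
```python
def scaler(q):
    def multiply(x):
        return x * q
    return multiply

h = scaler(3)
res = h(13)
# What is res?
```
39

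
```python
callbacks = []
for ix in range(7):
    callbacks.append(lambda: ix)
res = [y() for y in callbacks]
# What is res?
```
[6, 6, 6, 6, 6, 6, 6]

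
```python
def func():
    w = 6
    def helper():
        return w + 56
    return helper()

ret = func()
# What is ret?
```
62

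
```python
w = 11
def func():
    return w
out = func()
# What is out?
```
11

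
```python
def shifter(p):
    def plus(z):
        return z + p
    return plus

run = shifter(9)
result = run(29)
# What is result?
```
38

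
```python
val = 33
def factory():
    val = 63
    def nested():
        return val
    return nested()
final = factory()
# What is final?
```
63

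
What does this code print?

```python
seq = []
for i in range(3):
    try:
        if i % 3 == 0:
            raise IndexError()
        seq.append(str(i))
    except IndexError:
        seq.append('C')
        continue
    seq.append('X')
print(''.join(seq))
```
C1X2X

continue in except skips rest of loop body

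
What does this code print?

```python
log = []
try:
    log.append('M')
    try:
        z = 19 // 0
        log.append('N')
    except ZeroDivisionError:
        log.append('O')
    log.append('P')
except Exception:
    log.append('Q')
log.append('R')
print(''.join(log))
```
MOPR

Inner exception caught by inner handler, outer continues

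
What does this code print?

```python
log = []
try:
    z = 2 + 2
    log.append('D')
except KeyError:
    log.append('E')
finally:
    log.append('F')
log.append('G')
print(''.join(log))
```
DFG

finally runs after normal execution too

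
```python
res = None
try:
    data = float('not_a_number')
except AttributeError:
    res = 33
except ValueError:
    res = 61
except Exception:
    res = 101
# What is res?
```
61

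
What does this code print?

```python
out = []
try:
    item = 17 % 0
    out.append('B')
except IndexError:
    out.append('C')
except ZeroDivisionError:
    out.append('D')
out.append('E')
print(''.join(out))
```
DE

ZeroDivisionError is caught by its specific handler, not IndexError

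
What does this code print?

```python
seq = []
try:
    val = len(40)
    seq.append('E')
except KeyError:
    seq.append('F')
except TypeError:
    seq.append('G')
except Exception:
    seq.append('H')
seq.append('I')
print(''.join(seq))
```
GI

TypeError matches before generic Exception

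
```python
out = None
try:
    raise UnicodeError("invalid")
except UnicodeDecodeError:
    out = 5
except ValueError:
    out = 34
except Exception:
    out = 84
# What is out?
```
34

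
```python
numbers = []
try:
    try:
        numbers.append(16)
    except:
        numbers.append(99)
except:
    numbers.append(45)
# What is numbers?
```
[16]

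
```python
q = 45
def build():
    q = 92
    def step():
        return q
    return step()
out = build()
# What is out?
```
92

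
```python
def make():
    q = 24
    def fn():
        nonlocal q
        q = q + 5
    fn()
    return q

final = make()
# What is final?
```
29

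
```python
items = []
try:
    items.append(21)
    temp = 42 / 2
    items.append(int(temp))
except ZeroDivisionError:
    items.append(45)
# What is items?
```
[21, 21]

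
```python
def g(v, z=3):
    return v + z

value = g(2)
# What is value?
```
5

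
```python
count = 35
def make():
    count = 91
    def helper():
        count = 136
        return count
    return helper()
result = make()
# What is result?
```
136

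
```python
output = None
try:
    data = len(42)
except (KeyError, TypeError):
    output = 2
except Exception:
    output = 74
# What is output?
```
2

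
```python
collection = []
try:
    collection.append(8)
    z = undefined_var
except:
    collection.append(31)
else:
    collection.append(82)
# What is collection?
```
[8, 31]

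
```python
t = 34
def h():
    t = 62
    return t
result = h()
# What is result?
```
62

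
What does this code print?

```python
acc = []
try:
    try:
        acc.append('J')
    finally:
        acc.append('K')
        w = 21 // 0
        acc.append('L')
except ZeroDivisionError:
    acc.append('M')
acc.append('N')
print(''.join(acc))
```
JKMN

Exception in inner finally caught by outer except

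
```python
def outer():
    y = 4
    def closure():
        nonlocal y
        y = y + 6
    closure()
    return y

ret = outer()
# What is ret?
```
10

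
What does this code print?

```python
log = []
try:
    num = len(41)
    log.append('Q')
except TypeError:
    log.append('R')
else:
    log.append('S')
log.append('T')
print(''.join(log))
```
RT

else block skipped when exception is caught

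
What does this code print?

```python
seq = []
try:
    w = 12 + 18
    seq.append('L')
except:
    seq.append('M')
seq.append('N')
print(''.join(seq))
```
LN

No exception, try block completes normally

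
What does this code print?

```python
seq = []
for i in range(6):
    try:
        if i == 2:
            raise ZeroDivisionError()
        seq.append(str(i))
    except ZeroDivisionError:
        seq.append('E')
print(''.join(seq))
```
01E345

Exception on i=2 caught, loop continues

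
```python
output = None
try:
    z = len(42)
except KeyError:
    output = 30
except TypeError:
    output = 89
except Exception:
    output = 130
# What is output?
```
89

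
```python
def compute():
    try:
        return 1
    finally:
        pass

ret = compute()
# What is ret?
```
1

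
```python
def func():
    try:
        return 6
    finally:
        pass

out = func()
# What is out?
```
6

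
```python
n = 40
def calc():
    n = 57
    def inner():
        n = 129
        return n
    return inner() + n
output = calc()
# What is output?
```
186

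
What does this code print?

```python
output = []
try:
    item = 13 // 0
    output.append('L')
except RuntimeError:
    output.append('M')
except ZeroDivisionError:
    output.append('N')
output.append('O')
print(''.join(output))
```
NO

ZeroDivisionError is caught by its specific handler, not RuntimeError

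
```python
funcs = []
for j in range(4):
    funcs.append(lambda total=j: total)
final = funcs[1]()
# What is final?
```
1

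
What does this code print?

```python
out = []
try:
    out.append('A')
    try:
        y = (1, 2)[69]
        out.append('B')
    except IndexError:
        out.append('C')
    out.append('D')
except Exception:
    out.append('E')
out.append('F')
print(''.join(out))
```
ACDF

Inner exception caught by inner handler, outer continues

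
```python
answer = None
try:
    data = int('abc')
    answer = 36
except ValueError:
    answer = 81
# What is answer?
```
81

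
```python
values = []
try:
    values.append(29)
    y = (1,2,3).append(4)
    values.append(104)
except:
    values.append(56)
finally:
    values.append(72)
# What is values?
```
[29, 56, 72]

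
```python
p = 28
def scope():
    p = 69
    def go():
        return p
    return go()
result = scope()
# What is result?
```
69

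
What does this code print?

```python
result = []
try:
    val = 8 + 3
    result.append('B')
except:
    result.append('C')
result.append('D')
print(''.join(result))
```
BD

No exception, try block completes normally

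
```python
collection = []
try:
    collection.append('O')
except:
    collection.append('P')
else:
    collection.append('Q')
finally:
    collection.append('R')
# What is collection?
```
['O', 'Q', 'R']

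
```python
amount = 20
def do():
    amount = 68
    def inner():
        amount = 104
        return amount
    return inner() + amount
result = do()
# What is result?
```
172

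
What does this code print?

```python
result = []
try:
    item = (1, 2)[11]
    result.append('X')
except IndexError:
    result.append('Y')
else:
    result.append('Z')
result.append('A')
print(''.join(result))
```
YA

else block skipped when exception is caught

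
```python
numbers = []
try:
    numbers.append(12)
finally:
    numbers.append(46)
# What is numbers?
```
[12, 46]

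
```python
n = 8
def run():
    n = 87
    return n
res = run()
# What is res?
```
87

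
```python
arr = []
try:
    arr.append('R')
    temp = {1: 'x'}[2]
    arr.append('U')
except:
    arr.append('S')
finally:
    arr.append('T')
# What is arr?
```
['R', 'S', 'T']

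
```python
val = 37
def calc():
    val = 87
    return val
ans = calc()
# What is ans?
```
87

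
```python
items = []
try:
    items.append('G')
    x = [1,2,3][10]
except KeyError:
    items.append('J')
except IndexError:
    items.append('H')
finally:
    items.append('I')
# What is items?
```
['G', 'H', 'I']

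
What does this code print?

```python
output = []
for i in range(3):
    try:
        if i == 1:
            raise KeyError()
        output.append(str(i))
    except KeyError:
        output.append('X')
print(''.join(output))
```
0X2

Exception on i=1 caught, loop continues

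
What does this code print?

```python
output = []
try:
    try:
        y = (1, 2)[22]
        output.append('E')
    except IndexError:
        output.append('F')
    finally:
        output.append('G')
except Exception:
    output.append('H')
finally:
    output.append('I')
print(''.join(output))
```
FGI

Both finally blocks run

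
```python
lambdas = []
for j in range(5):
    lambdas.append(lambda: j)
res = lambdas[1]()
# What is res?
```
4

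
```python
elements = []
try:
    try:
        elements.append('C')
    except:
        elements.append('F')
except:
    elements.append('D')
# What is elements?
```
['C']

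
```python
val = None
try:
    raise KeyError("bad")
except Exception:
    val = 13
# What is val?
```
13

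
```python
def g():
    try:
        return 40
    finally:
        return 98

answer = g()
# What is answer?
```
98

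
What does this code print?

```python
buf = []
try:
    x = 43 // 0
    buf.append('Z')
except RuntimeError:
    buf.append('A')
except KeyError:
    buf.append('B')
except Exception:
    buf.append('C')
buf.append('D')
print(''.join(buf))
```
CD

ZeroDivisionError not specifically caught, falls to Exception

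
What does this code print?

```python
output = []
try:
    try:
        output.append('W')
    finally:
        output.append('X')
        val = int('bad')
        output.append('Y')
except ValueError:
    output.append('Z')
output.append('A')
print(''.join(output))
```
WXZA

Exception in inner finally caught by outer except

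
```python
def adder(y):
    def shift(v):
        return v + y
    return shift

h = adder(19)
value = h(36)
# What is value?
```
55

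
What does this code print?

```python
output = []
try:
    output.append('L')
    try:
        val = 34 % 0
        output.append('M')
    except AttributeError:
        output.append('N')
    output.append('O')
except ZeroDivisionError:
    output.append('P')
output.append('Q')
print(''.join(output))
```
LPQ

Inner handler doesn't match, propagates to outer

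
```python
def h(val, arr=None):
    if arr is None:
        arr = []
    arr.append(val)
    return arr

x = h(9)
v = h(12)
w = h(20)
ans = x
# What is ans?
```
[9]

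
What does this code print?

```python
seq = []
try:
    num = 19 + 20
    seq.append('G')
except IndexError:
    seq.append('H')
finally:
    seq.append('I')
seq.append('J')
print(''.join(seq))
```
GIJ

finally runs after normal execution too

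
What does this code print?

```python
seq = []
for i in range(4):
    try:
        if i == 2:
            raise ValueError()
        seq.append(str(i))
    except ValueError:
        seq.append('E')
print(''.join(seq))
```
01E3

Exception on i=2 caught, loop continues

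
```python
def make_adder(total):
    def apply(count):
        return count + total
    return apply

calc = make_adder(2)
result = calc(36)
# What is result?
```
38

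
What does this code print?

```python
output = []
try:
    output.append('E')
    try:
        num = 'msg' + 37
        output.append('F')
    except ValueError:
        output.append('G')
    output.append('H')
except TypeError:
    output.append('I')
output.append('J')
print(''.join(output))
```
EIJ

Inner handler doesn't match, propagates to outer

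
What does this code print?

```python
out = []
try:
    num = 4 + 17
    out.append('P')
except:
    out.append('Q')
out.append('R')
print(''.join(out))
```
PR

No exception, try block completes normally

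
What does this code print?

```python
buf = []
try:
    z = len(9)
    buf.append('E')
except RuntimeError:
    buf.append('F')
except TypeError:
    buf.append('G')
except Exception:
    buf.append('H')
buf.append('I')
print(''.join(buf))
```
GI

TypeError matches before generic Exception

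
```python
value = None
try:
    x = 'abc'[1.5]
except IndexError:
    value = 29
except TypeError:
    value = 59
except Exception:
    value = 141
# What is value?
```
59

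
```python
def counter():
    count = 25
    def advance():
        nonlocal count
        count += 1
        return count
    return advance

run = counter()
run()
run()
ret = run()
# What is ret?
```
28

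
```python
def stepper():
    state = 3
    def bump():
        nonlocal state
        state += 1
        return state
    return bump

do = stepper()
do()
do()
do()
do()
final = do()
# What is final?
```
8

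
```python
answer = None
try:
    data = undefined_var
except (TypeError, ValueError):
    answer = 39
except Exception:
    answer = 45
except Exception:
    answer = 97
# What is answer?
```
45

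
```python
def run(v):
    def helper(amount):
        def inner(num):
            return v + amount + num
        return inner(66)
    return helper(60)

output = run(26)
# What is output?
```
152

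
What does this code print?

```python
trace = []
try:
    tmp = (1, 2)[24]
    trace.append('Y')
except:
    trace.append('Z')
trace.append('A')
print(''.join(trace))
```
ZA

Exception raised in try, caught by bare except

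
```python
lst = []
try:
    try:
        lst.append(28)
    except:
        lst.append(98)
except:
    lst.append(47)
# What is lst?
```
[28]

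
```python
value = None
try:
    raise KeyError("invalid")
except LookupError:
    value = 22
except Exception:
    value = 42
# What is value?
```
22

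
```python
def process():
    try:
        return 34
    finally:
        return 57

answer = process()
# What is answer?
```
57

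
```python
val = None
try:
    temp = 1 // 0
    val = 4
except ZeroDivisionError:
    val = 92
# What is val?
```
92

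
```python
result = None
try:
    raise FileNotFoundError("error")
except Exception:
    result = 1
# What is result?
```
1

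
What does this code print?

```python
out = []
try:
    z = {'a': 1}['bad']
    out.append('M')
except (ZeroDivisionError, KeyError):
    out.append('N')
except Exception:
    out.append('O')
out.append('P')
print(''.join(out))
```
NP

KeyError matches tuple containing it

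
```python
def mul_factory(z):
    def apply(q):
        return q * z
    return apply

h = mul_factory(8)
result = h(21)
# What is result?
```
168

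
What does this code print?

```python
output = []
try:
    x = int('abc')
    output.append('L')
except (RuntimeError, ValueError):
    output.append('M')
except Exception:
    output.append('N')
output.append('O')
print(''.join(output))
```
MO

ValueError matches tuple containing it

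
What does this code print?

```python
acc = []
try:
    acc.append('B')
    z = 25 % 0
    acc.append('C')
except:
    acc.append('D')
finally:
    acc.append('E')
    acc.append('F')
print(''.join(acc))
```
BDEF

Code before exception runs, then except, then all of finally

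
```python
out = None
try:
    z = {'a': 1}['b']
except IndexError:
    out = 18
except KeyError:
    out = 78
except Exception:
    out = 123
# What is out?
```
78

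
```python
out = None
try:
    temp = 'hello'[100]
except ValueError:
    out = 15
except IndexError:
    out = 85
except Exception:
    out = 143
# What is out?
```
85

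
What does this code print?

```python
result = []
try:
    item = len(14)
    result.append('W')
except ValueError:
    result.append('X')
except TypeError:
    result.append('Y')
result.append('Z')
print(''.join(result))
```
YZ

TypeError is caught by its specific handler, not ValueError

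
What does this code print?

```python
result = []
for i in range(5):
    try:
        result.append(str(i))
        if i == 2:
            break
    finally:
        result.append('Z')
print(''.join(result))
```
0Z1Z2Z

finally runs even when breaking out of loop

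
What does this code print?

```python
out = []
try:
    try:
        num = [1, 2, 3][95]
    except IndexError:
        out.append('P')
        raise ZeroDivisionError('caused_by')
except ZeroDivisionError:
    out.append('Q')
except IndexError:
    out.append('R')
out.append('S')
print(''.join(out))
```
PQS

ZeroDivisionError raised and caught, original IndexError not re-raised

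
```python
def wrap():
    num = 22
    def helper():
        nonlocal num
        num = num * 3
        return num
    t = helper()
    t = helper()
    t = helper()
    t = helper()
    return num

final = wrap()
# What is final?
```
1782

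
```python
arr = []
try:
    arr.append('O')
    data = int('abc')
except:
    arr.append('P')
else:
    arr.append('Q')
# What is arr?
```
['O', 'P']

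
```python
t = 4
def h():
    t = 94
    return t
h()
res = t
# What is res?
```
4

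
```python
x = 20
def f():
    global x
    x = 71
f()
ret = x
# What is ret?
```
71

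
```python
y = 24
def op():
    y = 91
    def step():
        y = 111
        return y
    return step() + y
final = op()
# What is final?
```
202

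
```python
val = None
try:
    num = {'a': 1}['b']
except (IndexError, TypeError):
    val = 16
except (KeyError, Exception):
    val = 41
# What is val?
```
41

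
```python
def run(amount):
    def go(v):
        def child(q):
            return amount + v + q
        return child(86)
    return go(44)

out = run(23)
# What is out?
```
153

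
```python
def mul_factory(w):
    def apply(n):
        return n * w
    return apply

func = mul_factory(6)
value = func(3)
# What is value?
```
18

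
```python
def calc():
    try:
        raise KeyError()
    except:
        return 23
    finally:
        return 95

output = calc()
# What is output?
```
95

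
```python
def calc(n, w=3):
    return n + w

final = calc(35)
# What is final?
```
38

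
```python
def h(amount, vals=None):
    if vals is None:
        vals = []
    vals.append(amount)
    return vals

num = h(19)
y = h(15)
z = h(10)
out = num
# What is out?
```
[19]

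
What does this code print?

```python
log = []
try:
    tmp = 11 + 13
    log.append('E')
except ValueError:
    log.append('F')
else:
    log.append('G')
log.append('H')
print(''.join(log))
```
EGH

else block runs when no exception occurs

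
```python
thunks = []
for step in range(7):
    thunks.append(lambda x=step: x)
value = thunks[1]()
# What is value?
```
1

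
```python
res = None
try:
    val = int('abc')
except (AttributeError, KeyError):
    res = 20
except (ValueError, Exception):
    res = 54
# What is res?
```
54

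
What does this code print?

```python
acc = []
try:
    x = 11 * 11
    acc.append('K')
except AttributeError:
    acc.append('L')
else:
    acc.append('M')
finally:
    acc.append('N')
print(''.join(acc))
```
KMN

else runs before finally when no exception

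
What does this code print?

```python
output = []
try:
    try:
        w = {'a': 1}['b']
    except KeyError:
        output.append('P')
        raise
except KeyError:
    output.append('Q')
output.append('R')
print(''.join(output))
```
PQR

raise without argument re-raises current exception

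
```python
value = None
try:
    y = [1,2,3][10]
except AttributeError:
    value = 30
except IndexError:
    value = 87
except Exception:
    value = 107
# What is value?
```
87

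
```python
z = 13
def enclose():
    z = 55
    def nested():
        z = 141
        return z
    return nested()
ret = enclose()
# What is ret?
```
141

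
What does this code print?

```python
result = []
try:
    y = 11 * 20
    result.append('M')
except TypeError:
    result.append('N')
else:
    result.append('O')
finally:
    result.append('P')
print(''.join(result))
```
MOP

else runs before finally when no exception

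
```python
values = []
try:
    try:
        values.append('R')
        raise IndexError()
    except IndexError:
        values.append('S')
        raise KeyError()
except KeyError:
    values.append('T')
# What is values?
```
['R', 'S', 'T']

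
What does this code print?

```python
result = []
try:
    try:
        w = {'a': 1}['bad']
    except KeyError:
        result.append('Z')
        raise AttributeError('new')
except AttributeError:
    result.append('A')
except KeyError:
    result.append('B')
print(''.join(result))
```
ZA

New AttributeError raised, caught by outer AttributeError handler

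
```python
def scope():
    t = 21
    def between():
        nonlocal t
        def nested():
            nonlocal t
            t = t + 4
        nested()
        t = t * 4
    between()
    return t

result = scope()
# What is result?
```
100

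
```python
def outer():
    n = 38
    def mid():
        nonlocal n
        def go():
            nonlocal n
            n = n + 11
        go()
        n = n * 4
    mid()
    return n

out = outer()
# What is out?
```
196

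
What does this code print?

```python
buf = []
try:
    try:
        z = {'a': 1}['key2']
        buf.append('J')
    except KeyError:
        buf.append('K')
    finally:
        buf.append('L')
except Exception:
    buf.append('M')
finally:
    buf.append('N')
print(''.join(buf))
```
KLN

Both finally blocks run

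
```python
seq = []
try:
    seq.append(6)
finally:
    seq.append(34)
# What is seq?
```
[6, 34]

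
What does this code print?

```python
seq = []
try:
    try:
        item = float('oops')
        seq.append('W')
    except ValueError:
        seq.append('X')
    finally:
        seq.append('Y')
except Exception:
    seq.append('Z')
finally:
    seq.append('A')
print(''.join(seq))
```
XYA

Both finally blocks run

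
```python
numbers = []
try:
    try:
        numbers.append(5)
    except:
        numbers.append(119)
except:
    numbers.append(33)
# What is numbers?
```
[5]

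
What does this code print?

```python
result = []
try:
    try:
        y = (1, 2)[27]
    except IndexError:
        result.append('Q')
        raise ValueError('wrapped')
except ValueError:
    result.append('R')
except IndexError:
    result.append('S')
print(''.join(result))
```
QR

New ValueError raised, caught by outer ValueError handler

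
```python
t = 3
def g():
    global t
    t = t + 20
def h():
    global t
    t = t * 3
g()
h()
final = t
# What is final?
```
69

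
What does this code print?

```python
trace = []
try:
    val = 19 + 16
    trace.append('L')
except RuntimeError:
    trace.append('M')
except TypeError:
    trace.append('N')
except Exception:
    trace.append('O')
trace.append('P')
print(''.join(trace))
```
LP

No exception, try block completes normally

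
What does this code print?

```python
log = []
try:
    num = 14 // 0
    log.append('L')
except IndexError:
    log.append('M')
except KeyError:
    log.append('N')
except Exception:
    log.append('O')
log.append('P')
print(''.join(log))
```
OP

ZeroDivisionError not specifically caught, falls to Exception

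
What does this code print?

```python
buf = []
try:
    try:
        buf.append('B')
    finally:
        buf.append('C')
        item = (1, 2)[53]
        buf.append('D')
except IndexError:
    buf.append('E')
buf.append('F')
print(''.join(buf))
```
BCEF

Exception in inner finally caught by outer except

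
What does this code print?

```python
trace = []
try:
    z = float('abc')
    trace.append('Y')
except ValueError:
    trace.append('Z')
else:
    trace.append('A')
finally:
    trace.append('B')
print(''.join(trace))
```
ZB

Exception: except runs, else skipped, finally runs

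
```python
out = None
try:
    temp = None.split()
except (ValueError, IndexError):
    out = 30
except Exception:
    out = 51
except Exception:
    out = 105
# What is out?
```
51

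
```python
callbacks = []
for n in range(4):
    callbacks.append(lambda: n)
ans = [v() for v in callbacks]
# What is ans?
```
[3, 3, 3, 3]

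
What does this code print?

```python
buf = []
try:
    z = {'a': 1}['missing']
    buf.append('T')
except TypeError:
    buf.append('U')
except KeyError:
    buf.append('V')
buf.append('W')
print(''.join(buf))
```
VW

KeyError is caught by its specific handler, not TypeError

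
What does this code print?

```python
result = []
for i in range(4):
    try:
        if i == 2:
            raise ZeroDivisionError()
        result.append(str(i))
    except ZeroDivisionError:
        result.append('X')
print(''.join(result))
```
01X3

Exception on i=2 caught, loop continues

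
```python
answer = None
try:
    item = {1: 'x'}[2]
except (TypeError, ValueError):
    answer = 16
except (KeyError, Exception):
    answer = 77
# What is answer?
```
77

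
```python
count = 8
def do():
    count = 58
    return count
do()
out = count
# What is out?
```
8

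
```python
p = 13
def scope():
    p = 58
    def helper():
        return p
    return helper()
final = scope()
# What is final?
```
58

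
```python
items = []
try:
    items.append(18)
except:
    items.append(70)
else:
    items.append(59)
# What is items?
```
[18, 59]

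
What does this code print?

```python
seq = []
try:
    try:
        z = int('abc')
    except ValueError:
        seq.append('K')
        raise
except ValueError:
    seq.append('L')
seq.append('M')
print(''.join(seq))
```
KLM

raise without argument re-raises current exception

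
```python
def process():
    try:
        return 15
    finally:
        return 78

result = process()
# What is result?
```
78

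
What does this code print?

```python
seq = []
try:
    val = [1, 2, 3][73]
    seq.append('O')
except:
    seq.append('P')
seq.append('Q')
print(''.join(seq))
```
PQ

Exception raised in try, caught by bare except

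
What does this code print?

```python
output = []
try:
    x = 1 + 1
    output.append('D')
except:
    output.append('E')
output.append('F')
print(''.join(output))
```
DF

No exception, try block completes normally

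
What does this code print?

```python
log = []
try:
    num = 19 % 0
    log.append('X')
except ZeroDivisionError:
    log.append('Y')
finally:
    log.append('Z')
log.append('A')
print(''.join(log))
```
YZA

finally always runs, even after exception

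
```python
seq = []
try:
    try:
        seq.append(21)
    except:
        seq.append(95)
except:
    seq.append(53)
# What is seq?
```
[21]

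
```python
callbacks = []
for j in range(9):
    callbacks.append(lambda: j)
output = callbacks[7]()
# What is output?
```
8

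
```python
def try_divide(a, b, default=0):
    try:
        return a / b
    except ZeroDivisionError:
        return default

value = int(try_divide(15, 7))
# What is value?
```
2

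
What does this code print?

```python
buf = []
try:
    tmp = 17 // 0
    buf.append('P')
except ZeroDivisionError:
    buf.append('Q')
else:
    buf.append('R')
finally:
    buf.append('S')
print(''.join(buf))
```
QS

Exception: except runs, else skipped, finally runs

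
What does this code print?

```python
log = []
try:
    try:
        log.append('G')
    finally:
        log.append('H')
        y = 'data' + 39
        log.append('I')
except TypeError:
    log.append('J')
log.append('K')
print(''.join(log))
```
GHJK

Exception in inner finally caught by outer except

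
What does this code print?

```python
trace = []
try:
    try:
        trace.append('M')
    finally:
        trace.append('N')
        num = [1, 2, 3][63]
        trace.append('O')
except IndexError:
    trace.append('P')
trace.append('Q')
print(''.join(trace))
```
MNPQ

Exception in inner finally caught by outer except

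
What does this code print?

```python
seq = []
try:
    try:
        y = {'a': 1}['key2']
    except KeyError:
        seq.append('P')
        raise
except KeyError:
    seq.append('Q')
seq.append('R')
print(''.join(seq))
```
PQR

raise without argument re-raises current exception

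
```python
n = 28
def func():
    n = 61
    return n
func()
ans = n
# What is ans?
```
28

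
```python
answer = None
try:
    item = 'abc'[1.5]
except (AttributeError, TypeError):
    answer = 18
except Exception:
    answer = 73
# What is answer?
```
18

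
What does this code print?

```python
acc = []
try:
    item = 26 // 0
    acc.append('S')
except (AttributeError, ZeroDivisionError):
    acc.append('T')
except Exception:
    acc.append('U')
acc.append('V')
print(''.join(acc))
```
TV

ZeroDivisionError matches tuple containing it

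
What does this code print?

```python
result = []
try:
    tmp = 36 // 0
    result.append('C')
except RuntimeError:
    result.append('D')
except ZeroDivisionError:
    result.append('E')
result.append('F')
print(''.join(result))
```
EF

ZeroDivisionError is caught by its specific handler, not RuntimeError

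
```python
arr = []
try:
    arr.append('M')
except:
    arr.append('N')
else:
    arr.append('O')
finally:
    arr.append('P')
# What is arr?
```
['M', 'O', 'P']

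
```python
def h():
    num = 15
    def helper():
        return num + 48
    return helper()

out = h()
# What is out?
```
63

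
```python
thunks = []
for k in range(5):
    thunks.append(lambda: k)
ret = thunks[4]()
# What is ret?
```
4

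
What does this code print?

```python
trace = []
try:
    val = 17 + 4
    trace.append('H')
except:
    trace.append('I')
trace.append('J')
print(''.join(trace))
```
HJ

No exception, try block completes normally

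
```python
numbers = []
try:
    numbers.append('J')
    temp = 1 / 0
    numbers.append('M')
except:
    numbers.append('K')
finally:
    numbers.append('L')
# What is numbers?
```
['J', 'K', 'L']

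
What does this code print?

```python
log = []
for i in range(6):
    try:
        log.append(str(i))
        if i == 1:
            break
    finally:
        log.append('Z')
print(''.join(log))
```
0Z1Z

finally runs even when breaking out of loop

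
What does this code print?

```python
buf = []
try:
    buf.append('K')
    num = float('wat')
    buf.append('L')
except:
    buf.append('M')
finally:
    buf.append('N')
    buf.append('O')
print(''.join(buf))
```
KMNO

Code before exception runs, then except, then all of finally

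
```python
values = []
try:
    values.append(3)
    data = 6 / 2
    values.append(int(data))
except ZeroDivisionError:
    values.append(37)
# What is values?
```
[3, 3]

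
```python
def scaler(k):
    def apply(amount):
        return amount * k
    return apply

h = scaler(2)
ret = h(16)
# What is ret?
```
32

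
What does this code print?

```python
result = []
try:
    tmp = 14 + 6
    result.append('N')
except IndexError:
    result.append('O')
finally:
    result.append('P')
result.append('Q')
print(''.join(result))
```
NPQ

finally runs after normal execution too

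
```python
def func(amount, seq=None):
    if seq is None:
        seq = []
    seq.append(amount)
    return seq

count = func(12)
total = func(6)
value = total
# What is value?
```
[6]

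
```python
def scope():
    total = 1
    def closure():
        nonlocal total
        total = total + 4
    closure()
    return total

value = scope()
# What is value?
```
5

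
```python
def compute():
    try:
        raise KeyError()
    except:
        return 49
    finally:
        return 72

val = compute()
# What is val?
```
72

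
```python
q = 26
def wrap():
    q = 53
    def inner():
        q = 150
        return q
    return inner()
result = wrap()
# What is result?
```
150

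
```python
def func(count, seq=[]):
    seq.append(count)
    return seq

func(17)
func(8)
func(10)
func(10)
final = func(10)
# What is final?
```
[17, 8, 10, 10, 10]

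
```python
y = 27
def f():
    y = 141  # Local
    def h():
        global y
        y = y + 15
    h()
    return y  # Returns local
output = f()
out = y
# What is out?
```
42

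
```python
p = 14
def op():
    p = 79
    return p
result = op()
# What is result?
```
79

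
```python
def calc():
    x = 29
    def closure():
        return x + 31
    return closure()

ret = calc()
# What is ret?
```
60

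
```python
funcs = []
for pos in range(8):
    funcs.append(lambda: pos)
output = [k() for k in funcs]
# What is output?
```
[7, 7, 7, 7, 7, 7, 7, 7]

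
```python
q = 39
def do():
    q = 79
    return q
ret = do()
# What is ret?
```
79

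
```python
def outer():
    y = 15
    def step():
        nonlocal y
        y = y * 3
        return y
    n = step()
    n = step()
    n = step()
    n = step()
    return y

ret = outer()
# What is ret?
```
1215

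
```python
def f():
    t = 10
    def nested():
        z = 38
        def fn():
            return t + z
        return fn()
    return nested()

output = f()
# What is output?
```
48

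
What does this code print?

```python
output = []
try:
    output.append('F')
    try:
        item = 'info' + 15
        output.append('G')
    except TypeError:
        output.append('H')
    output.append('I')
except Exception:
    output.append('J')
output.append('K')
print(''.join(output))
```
FHIK

Inner exception caught by inner handler, outer continues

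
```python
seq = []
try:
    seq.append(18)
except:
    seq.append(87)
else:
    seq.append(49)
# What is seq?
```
[18, 49]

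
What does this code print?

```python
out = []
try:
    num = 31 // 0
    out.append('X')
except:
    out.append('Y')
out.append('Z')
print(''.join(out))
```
YZ

Exception raised in try, caught by bare except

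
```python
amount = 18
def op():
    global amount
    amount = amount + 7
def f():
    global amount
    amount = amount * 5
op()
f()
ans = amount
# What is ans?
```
125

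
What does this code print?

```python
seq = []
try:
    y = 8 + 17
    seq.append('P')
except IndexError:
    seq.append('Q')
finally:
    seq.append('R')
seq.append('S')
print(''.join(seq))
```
PRS

finally runs after normal execution too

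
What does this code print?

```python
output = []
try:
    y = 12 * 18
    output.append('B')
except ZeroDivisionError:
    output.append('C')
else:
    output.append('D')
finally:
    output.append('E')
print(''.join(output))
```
BDE

else runs before finally when no exception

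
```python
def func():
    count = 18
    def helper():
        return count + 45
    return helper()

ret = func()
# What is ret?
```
63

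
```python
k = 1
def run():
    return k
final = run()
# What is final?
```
1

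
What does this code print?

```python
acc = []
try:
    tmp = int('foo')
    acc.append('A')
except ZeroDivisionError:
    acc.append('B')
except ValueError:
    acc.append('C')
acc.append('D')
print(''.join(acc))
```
CD

ValueError is caught by its specific handler, not ZeroDivisionError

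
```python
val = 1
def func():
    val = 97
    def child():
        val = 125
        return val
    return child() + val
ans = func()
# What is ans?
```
222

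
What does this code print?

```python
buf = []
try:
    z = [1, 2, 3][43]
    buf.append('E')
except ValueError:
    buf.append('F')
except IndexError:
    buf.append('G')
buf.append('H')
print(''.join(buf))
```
GH

IndexError is caught by its specific handler, not ValueError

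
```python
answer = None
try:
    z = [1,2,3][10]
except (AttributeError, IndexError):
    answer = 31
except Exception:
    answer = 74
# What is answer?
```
31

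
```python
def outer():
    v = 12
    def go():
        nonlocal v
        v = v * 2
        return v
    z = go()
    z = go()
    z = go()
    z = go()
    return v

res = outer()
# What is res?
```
192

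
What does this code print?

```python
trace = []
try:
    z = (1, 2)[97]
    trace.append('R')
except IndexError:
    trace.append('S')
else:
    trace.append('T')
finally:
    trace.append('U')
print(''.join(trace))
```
SU

Exception: except runs, else skipped, finally runs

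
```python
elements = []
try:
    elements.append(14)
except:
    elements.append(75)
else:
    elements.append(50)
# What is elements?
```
[14, 50]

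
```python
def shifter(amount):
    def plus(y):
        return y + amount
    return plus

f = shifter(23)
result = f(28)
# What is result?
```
51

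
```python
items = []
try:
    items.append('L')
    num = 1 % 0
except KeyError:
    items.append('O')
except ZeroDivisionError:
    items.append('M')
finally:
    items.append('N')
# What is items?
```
['L', 'M', 'N']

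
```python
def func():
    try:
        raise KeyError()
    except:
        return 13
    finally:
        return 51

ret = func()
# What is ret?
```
51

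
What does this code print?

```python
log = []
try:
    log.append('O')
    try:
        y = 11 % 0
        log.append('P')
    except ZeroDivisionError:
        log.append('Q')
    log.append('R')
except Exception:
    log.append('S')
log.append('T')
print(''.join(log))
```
OQRT

Inner exception caught by inner handler, outer continues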